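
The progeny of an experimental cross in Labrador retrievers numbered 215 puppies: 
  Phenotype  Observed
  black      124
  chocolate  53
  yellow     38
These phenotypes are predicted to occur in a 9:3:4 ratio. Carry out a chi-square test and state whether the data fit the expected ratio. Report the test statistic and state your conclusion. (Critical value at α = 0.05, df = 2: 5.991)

8.686; not consistent

The 9:3:4 ratio has 16 parts, so with N = 215 the expected counts are:
  black: 215 × 9/16 = 120.9375
  chocolate: 215 × 3/16 = 40.3125
  yellow: 215 × 4/16 = 53.75
χ² = Σ (O − E)² / E
  black: (124 − 120.9375)² / 120.9375 = 0.0776
  chocolate: (53 − 40.3125)² / 40.3125 = 3.9931
  yellow: (38 − 53.75)² / 53.75 = 4.6151
χ² = 0.0776 + 3.9931 + 4.6151 = 8.6858 ≈ 8.686
Degrees of freedom = 3 − 1 = 2; critical value at α = 0.05 is 5.991.
Since 8.686 > 5.991, we reject the null hypothesis — the data do not fit the 9:3:4 ratio.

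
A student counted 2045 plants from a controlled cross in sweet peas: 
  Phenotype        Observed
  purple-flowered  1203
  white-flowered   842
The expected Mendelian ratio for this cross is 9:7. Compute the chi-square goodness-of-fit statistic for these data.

Total ratio parts = 16. Expected numbers out of 2045:
  purple-flowered: 2045 × 9/16 = 1150.3125
  white-flowered: 2045 × 7/16 = 894.6875
χ² = Σ (O − E)² / E
  purple-flowered: (1203 − 1150.3125)² / 1150.3125 = 2.4132
  white-flowered: (842 − 894.6875)² / 894.6875 = 3.1027
χ² = 2.4132 + 3.1027 = 5.5159 ≈ 5.516

5.516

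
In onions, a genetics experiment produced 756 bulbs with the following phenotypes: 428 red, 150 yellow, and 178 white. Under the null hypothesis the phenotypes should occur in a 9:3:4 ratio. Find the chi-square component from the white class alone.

Expected counts for N = 756 under a 9:3:4 ratio (total parts = 16):
  red: 756 × 9/16 = 425.25
  yellow: 756 × 3/16 = 141.75
  white: 756 × 4/16 = 189
Contribution of white: (178 − 189)² / 189 = 0.6402

0.640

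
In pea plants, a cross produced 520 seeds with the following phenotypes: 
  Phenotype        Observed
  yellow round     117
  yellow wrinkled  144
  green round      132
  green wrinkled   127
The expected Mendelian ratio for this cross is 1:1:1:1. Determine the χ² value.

2.908

Expected counts for N = 520 under a 1:1:1:1 ratio (total parts = 4):
  yellow round: 520 × 1/4 = 130
  yellow wrinkled: 520 × 1/4 = 130
  green round: 520 × 1/4 = 130
  green wrinkled: 520 × 1/4 = 130
χ² = Σ (O − E)² / E
  yellow round: (117 − 130)² / 130 = 1.3000
  yellow wrinkled: (144 − 130)² / 130 = 1.5077
  green round: (132 − 130)² / 130 = 0.0308
  green wrinkled: (127 − 130)² / 130 = 0.0692
χ² = 1.3000 + 1.5077 + 0.0308 + 0.0692 = 2.9077 ≈ 2.908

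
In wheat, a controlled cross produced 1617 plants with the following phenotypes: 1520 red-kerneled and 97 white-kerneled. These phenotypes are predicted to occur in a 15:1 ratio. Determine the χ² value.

The 15:1 ratio has 16 parts, so with N = 1617 the expected counts are:
  red-kerneled: 1617 × 15/16 = 1515.9375
  white-kerneled: 1617 × 1/16 = 101.0625
χ² = Σ (O − E)² / E
  red-kerneled: (1520 − 1515.9375)² / 1515.9375 = 0.0109
  white-kerneled: (97 − 101.0625)² / 101.0625 = 0.1633
χ² = 0.0109 + 0.1633 = 0.1742 ≈ 0.174

0.174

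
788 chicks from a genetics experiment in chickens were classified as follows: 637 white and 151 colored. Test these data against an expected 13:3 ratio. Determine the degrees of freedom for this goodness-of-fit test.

A goodness-of-fit test with 2 phenotype classes has df = 2 − 1 = 1.

1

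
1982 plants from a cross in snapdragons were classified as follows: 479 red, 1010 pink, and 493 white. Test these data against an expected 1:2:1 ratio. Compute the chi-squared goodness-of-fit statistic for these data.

Expected counts for N = 1982 under a 1:2:1 ratio (total parts = 4):
  red: 1982 × 1/4 = 495.5
  pink: 1982 × 2/4 = 991
  white: 1982 × 1/4 = 495.5
χ² = Σ (O − E)² / E
  red: (479 − 495.5)² / 495.5 = 0.5494
  pink: (1010 − 991)² / 991 = 0.3643
  white: (493 − 495.5)² / 495.5 = 0.0126
χ² = 0.5494 + 0.3643 + 0.0126 = 0.9263 ≈ 0.926

0.926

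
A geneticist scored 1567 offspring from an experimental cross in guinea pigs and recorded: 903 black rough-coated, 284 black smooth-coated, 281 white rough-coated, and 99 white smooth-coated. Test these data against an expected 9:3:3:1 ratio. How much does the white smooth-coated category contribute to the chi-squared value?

Total ratio parts = 16. Expected numbers out of 1567:
  black rough-coated: 1567 × 9/16 = 881.4375
  black smooth-coated: 1567 × 3/16 = 293.8125
  white rough-coated: 1567 × 3/16 = 293.8125
  white smooth-coated: 1567 × 1/16 = 97.9375
Contribution of white smooth-coated: (99 − 97.9375)² / 97.9375 = 0.0115

0.012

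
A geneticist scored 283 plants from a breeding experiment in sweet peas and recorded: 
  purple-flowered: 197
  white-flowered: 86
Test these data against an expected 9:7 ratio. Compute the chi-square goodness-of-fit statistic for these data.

20.530

Expected counts for N = 283 under a 9:7 ratio (total parts = 16):
  purple-flowered: 283 × 9/16 = 159.1875
  white-flowered: 283 × 7/16 = 123.8125
χ² = Σ (O − E)² / E
  purple-flowered: (197 − 159.1875)² / 159.1875 = 8.9818
  white-flowered: (86 − 123.8125)² / 123.8125 = 11.5480
χ² = 8.9818 + 11.5480 = 20.5298 ≈ 20.530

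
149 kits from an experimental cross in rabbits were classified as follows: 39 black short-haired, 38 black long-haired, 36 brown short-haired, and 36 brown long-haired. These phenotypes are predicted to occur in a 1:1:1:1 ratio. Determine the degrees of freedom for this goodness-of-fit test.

A goodness-of-fit test with 4 phenotype classes has df = 4 − 1 = 3.

3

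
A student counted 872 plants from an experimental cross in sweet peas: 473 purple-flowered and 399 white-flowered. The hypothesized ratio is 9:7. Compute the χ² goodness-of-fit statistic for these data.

1.427

Under the 9:7 hypothesis (Σ ratio = 16, N = 872):
  purple-flowered: 872 × 9/16 = 490.5
  white-flowered: 872 × 7/16 = 381.5
χ² = Σ (O − E)² / E
  purple-flowered: (473 − 490.5)² / 490.5 = 0.6244
  white-flowered: (399 − 381.5)² / 381.5 = 0.8028
χ² = 0.6244 + 0.8028 = 1.4272 ≈ 1.427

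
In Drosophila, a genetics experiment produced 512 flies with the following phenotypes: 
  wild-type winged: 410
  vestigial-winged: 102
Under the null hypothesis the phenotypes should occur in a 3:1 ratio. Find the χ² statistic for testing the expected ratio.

The 3:1 ratio has 4 parts, so with N = 512 the expected counts are:
  wild-type winged: 512 × 3/4 = 384
  vestigial-winged: 512 × 1/4 = 128
χ² = Σ (O − E)² / E
  wild-type winged: (410 − 384)² / 384 = 1.7604
  vestigial-winged: (102 − 128)² / 128 = 5.2812
χ² = 1.7604 + 5.2812 = 7.0416 ≈ 7.042

7.042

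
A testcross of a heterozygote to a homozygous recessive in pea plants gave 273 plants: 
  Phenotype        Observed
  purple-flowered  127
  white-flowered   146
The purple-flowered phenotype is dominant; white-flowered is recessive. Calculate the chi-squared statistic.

A testcross of a heterozygote (Aa × aa) gives a 1:1 phenotypic ratio.
Under the 1:1 hypothesis (Σ ratio = 2, N = 273):
  purple-flowered: 273 × 1/2 = 136.5
  white-flowered: 273 × 1/2 = 136.5
χ² = Σ (O − E)² / E
  purple-flowered: (127 − 136.5)² / 136.5 = 0.6612
  white-flowered: (146 − 136.5)² / 136.5 = 0.6612
χ² = 0.6612 + 0.6612 = 1.3224 ≈ 1.322

1.322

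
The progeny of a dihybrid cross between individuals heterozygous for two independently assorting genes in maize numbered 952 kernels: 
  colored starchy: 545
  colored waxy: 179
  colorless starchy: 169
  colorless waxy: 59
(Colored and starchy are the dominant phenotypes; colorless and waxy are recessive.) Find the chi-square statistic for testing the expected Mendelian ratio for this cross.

0.680

A dihybrid F₂ with independent assortment and complete dominance at both loci gives a 9:3:3:1 phenotypic ratio.
Under the 9:3:3:1 hypothesis (Σ ratio = 16, N = 952):
  colored starchy: 952 × 9/16 = 535.5
  colored waxy: 952 × 3/16 = 178.5
  colorless starchy: 952 × 3/16 = 178.5
  colorless waxy: 952 × 1/16 = 59.5
χ² = Σ (O − E)² / E
  colored starchy: (545 − 535.5)² / 535.5 = 0.1685
  colored waxy: (179 − 178.5)² / 178.5 = 0.0014
  colorless starchy: (169 − 178.5)² / 178.5 = 0.5056
  colorless waxy: (59 − 59.5)² / 59.5 = 0.0042
χ² = 0.1685 + 0.0014 + 0.5056 + 0.0042 = 0.6797 ≈ 0.680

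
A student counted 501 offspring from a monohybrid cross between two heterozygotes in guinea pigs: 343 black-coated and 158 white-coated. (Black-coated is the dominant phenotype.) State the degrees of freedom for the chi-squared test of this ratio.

1

For a monohybrid cross between heterozygotes with complete dominance, the expected phenotypic ratio is 3:1.
A goodness-of-fit test with 2 phenotype classes has df = 2 − 1 = 1.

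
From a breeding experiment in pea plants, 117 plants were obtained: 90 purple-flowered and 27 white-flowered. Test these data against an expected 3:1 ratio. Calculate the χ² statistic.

The 3:1 ratio has 4 parts, so with N = 117 the expected counts are:
  purple-flowered: 117 × 3/4 = 87.75
  white-flowered: 117 × 1/4 = 29.25
χ² = Σ (O − E)² / E
  purple-flowered: (90 − 87.75)² / 87.75 = 0.0577
  white-flowered: (27 − 29.25)² / 29.25 = 0.1731
χ² = 0.0577 + 0.1731 = 0.2308 ≈ 0.231

0.231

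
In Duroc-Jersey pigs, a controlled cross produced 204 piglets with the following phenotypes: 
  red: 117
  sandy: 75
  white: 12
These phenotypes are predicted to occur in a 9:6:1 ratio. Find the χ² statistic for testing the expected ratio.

0.118

Total ratio parts = 16. Expected numbers out of 204:
  red: 204 × 9/16 = 114.75
  sandy: 204 × 6/16 = 76.5
  white: 204 × 1/16 = 12.75
χ² = Σ (O − E)² / E
  red: (117 − 114.75)² / 114.75 = 0.0441
  sandy: (75 − 76.5)² / 76.5 = 0.0294
  white: (12 − 12.75)² / 12.75 = 0.0441
χ² = 0.0441 + 0.0294 + 0.0441 = 0.1176 ≈ 0.118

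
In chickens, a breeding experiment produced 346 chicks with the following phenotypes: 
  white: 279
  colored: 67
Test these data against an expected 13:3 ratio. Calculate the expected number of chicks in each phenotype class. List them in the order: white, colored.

281.125, 64.875

Expected counts for N = 346 under a 13:3 ratio (total parts = 16):
  white: 346 × 13/16 = 281.125
  colored: 346 × 3/16 = 64.875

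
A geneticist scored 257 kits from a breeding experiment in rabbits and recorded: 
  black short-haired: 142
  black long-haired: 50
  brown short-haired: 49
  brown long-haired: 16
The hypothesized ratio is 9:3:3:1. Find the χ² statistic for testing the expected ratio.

0.128

Total ratio parts = 16. Expected numbers out of 257:
  black short-haired: 257 × 9/16 = 144.5625
  black long-haired: 257 × 3/16 = 48.1875
  brown short-haired: 257 × 3/16 = 48.1875
  brown long-haired: 257 × 1/16 = 16.0625
χ² = Σ (O − E)² / E
  black short-haired: (142 − 144.5625)² / 144.5625 = 0.0454
  black long-haired: (50 − 48.1875)² / 48.1875 = 0.0682
  brown short-haired: (49 − 48.1875)² / 48.1875 = 0.0137
  brown long-haired: (16 − 16.0625)² / 16.0625 = 0.0002
χ² = 0.0454 + 0.0682 + 0.0137 + 0.0002 = 0.1275 ≈ 0.128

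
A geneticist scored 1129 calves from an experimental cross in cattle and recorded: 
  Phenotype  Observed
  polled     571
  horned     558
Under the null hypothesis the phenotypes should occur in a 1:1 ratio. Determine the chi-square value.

Expected counts for N = 1129 under a 1:1 ratio (total parts = 2):
  polled: 1129 × 1/2 = 564.5
  horned: 1129 × 1/2 = 564.5
χ² = Σ (O − E)² / E
  polled: (571 − 564.5)² / 564.5 = 0.0748
  horned: (558 − 564.5)² / 564.5 = 0.0748
χ² = 0.0748 + 0.0748 = 0.1496 ≈ 0.150

0.150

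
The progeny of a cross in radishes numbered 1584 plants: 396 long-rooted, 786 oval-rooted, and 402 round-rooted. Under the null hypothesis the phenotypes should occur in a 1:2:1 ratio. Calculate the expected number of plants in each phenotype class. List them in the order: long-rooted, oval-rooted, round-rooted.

396, 792, 396

Under the 1:2:1 hypothesis (Σ ratio = 4, N = 1584):
  long-rooted: 1584 × 1/4 = 396
  oval-rooted: 1584 × 2/4 = 792
  round-rooted: 1584 × 1/4 = 396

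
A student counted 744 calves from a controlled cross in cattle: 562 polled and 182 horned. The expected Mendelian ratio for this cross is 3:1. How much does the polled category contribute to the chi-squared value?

Under the 3:1 hypothesis (Σ ratio = 4, N = 744):
  polled: 744 × 3/4 = 558
  horned: 744 × 1/4 = 186
Contribution of polled: (562 − 558)² / 558 = 0.0287

0.029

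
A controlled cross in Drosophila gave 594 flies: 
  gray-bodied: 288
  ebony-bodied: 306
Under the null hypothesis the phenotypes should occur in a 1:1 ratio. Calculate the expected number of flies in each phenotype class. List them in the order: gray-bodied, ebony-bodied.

297, 297

Under the 1:1 hypothesis (Σ ratio = 2, N = 594):
  gray-bodied: 594 × 1/2 = 297
  ebony-bodied: 594 × 1/2 = 297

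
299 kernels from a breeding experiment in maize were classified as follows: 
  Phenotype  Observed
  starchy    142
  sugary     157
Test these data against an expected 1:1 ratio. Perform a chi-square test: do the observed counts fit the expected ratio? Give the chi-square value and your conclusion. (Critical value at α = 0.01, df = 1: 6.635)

0.753; consistent

Expected counts for N = 299 under a 1:1 ratio (total parts = 2):
  starchy: 299 × 1/2 = 149.5
  sugary: 299 × 1/2 = 149.5
χ² = Σ (O − E)² / E
  starchy: (142 − 149.5)² / 149.5 = 0.3763
  sugary: (157 − 149.5)² / 149.5 = 0.3763
χ² = 0.3763 + 0.3763 = 0.7526 ≈ 0.753
Degrees of freedom = 2 − 1 = 1; critical value at α = 0.01 is 6.635.
Since 0.753 < 6.635, we fail to reject the null hypothesis — the data are consistent with the 1:1 ratio.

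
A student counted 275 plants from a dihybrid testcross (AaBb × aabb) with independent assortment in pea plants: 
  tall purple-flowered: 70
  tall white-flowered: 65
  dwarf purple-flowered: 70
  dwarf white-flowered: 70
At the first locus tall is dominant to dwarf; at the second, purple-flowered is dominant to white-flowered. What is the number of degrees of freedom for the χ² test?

3

A dihybrid testcross with independent assortment gives a 1:1:1:1 ratio.
A goodness-of-fit test with 4 phenotype classes has df = 4 − 1 = 3.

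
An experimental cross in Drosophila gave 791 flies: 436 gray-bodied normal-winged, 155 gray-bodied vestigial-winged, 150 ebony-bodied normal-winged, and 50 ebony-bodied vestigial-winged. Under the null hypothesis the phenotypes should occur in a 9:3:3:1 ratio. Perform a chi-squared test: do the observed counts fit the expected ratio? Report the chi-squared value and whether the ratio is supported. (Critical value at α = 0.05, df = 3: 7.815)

0.507; consistent

Total ratio parts = 16. Expected numbers out of 791:
  gray-bodied normal-winged: 791 × 9/16 = 444.9375
  gray-bodied vestigial-winged: 791 × 3/16 = 148.3125
  ebony-bodied normal-winged: 791 × 3/16 = 148.3125
  ebony-bodied vestigial-winged: 791 × 1/16 = 49.4375
χ² = Σ (O − E)² / E
  gray-bodied normal-winged: (436 − 444.9375)² / 444.9375 = 0.1795
  gray-bodied vestigial-winged: (155 − 148.3125)² / 148.3125 = 0.3015
  ebony-bodied normal-winged: (150 − 148.3125)² / 148.3125 = 0.0192
  ebony-bodied vestigial-winged: (50 − 49.4375)² / 49.4375 = 0.0064
χ² = 0.1795 + 0.3015 + 0.0192 + 0.0064 = 0.5066 ≈ 0.507
Degrees of freedom = 4 − 1 = 3; critical value at α = 0.05 is 7.815.
Since 0.507 < 7.815, we fail to reject the null hypothesis — the data are consistent with the 9:3:3:1 ratio.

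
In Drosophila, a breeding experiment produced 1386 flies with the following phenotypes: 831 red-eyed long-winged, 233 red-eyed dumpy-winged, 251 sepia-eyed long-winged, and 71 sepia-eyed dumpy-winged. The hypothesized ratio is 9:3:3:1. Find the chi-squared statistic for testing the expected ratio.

Under the 9:3:3:1 hypothesis (Σ ratio = 16, N = 1386):
  red-eyed long-winged: 1386 × 9/16 = 779.625
  red-eyed dumpy-winged: 1386 × 3/16 = 259.875
  sepia-eyed long-winged: 1386 × 3/16 = 259.875
  sepia-eyed dumpy-winged: 1386 × 1/16 = 86.625
χ² = Σ (O − E)² / E
  red-eyed long-winged: (831 − 779.625)² / 779.625 = 3.3855
  red-eyed dumpy-winged: (233 − 259.875)² / 259.875 = 2.7793
  sepia-eyed long-winged: (251 − 259.875)² / 259.875 = 0.3031
  sepia-eyed dumpy-winged: (71 − 86.625)² / 86.625 = 2.8184
χ² = 3.3855 + 2.7793 + 0.3031 + 2.8184 = 9.2863 ≈ 9.286

9.286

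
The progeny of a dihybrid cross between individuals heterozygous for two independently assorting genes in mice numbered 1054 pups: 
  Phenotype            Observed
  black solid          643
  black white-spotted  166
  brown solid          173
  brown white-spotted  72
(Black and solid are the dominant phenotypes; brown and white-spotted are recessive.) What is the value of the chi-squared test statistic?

12.937

A dihybrid F₂ with independent assortment and complete dominance at both loci gives a 9:3:3:1 phenotypic ratio.
The 9:3:3:1 ratio has 16 parts, so with N = 1054 the expected counts are:
  black solid: 1054 × 9/16 = 592.875
  black white-spotted: 1054 × 3/16 = 197.625
  brown solid: 1054 × 3/16 = 197.625
  brown white-spotted: 1054 × 1/16 = 65.875
χ² = Σ (O − E)² / E
  black solid: (643 − 592.875)² / 592.875 = 4.2379
  black white-spotted: (166 − 197.625)² / 197.625 = 5.0608
  brown solid: (173 − 197.625)² / 197.625 = 3.0684
  brown white-spotted: (72 − 65.875)² / 65.875 = 0.5695
χ² = 4.2379 + 5.0608 + 3.0684 + 0.5695 = 12.9366 ≈ 12.937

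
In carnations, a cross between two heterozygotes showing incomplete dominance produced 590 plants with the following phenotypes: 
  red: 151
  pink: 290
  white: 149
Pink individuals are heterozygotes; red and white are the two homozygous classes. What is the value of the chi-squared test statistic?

0.183

With incomplete dominance, a heterozygote × heterozygote cross gives a 1:2:1 phenotypic ratio.
Total ratio parts = 4. Expected numbers out of 590:
  red: 590 × 1/4 = 147.5
  pink: 590 × 2/4 = 295
  white: 590 × 1/4 = 147.5
χ² = Σ (O − E)² / E
  red: (151 − 147.5)² / 147.5 = 0.0831
  pink: (290 − 295)² / 295 = 0.0847
  white: (149 − 147.5)² / 147.5 = 0.0153
χ² = 0.0831 + 0.0847 + 0.0153 = 0.1831 ≈ 0.183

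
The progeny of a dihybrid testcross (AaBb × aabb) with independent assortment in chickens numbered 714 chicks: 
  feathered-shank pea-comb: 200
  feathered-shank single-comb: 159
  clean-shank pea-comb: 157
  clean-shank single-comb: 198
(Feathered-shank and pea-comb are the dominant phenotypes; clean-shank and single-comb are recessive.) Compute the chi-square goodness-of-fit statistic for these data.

A dihybrid testcross with independent assortment gives a 1:1:1:1 ratio.
Under the 1:1:1:1 hypothesis (Σ ratio = 4, N = 714):
  feathered-shank pea-comb: 714 × 1/4 = 178.5
  feathered-shank single-comb: 714 × 1/4 = 178.5
  clean-shank pea-comb: 714 × 1/4 = 178.5
  clean-shank single-comb: 714 × 1/4 = 178.5
χ² = Σ (O − E)² / E
  feathered-shank pea-comb: (200 − 178.5)² / 178.5 = 2.5896
  feathered-shank single-comb: (159 − 178.5)² / 178.5 = 2.1303
  clean-shank pea-comb: (157 − 178.5)² / 178.5 = 2.5896
  clean-shank single-comb: (198 − 178.5)² / 178.5 = 2.1303
χ² = 2.5896 + 2.1303 + 2.5896 + 2.1303 = 9.4398 ≈ 9.440

9.440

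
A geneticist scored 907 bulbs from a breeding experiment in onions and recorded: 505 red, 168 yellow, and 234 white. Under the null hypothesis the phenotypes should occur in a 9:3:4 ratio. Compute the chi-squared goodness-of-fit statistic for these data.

Total ratio parts = 16. Expected numbers out of 907:
  red: 907 × 9/16 = 510.1875
  yellow: 907 × 3/16 = 170.0625
  white: 907 × 4/16 = 226.75
χ² = Σ (O − E)² / E
  red: (505 − 510.1875)² / 510.1875 = 0.0527
  yellow: (168 − 170.0625)² / 170.0625 = 0.0250
  white: (234 − 226.75)² / 226.75 = 0.2318
χ² = 0.0527 + 0.0250 + 0.2318 = 0.3095 ≈ 0.310

0.310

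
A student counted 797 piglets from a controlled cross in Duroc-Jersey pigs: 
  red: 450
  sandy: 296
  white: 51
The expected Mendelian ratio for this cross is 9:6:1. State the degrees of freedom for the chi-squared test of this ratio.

A goodness-of-fit test with 3 phenotype classes has df = 3 − 1 = 2.

2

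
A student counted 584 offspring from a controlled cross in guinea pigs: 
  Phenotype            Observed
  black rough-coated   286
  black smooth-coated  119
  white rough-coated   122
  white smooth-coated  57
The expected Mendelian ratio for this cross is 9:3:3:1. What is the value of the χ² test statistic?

The 9:3:3:1 ratio has 16 parts, so with N = 584 the expected counts are:
  black rough-coated: 584 × 9/16 = 328.5
  black smooth-coated: 584 × 3/16 = 109.5
  white rough-coated: 584 × 3/16 = 109.5
  white smooth-coated: 584 × 1/16 = 36.5
χ² = Σ (O − E)² / E
  black rough-coated: (286 − 328.5)² / 328.5 = 5.4985
  black smooth-coated: (119 − 109.5)² / 109.5 = 0.8242
  white rough-coated: (122 − 109.5)² / 109.5 = 1.4269
  white smooth-coated: (57 − 36.5)² / 36.5 = 11.5137
χ² = 5.4985 + 0.8242 + 1.4269 + 11.5137 = 19.2633 ≈ 19.263

19.263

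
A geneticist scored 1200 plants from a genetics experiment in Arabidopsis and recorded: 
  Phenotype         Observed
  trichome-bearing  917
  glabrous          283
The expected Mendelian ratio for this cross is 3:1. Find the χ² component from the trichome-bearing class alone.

Under the 3:1 hypothesis (Σ ratio = 4, N = 1200):
  trichome-bearing: 1200 × 3/4 = 900
  glabrous: 1200 × 1/4 = 300
Contribution of trichome-bearing: (917 − 900)² / 900 = 0.3211

0.321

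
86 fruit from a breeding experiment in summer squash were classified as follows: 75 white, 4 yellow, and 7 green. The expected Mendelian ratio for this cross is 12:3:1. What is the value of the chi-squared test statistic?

Total ratio parts = 16. Expected numbers out of 86:
  white: 86 × 12/16 = 64.5
  yellow: 86 × 3/16 = 16.125
  green: 86 × 1/16 = 5.375
χ² = Σ (O − E)² / E
  white: (75 − 64.5)² / 64.5 = 1.7093
  yellow: (4 − 16.125)² / 16.125 = 9.1172
  green: (7 − 5.375)² / 5.375 = 0.4913
χ² = 1.7093 + 9.1172 + 0.4913 = 11.3178 ≈ 11.318

11.318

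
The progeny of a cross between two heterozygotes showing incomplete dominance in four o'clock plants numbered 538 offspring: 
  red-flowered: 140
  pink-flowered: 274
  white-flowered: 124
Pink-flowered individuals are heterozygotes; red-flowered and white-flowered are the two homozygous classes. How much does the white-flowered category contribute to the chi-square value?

With incomplete dominance, a heterozygote × heterozygote cross gives a 1:2:1 phenotypic ratio.
The 1:2:1 ratio has 4 parts, so with N = 538 the expected counts are:
  red-flowered: 538 × 1/4 = 134.5
  pink-flowered: 538 × 2/4 = 269
  white-flowered: 538 × 1/4 = 134.5
Contribution of white-flowered: (124 − 134.5)² / 134.5 = 0.8197

0.820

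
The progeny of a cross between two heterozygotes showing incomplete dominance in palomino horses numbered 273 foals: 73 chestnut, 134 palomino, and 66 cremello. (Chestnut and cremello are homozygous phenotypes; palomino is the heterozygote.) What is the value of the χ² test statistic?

0.451

With incomplete dominance, a heterozygote × heterozygote cross gives a 1:2:1 phenotypic ratio.
Under the 1:2:1 hypothesis (Σ ratio = 4, N = 273):
  chestnut: 273 × 1/4 = 68.25
  palomino: 273 × 2/4 = 136.5
  cremello: 273 × 1/4 = 68.25
χ² = Σ (O − E)² / E
  chestnut: (73 − 68.25)² / 68.25 = 0.3306
  palomino: (134 − 136.5)² / 136.5 = 0.0458
  cremello: (66 − 68.25)² / 68.25 = 0.0742
χ² = 0.3306 + 0.0458 + 0.0742 = 0.4506 ≈ 0.451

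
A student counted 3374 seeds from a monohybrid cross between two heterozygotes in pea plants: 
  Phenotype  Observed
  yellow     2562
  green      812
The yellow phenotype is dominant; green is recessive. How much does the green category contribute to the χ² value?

1.176

For a monohybrid cross between heterozygotes with complete dominance, the expected phenotypic ratio is 3:1.
Under the 3:1 hypothesis (Σ ratio = 4, N = 3374):
  yellow: 3374 × 3/4 = 2530.5
  green: 3374 × 1/4 = 843.5
Contribution of green: (812 − 843.5)² / 843.5 = 1.1763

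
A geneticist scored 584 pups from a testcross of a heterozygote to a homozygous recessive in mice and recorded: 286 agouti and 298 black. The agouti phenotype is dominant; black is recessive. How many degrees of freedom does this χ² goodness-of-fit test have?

1

A testcross of a heterozygote (Aa × aa) gives a 1:1 phenotypic ratio.
A goodness-of-fit test with 2 phenotype classes has df = 2 − 1 = 1.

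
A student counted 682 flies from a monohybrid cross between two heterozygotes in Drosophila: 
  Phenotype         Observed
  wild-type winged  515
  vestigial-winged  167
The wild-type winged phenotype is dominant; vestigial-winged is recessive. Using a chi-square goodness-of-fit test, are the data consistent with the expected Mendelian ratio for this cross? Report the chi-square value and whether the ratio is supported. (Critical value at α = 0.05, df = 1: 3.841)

For a monohybrid cross between heterozygotes with complete dominance, the expected phenotypic ratio is 3:1.
Under the 3:1 hypothesis (Σ ratio = 4, N = 682):
  wild-type winged: 682 × 3/4 = 511.5
  vestigial-winged: 682 × 1/4 = 170.5
χ² = Σ (O − E)² / E
  wild-type winged: (515 − 511.5)² / 511.5 = 0.0239
  vestigial-winged: (167 − 170.5)² / 170.5 = 0.0718
χ² = 0.0239 + 0.0718 = 0.0957 ≈ 0.096
Degrees of freedom = 2 − 1 = 1; critical value at α = 0.05 is 3.841.
Since 0.096 < 3.841, we fail to reject the null hypothesis — the data are consistent with the 3:1 ratio.

0.096; consistent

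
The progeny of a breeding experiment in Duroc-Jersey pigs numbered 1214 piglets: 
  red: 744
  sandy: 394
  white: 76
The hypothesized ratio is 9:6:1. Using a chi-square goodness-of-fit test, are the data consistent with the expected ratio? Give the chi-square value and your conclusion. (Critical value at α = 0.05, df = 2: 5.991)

Under the 9:6:1 hypothesis (Σ ratio = 16, N = 1214):
  red: 1214 × 9/16 = 682.875
  sandy: 1214 × 6/16 = 455.25
  white: 1214 × 1/16 = 75.875
χ² = Σ (O − E)² / E
  red: (744 − 682.875)² / 682.875 = 5.4714
  sandy: (394 − 455.25)² / 455.25 = 8.2407
  white: (76 − 75.875)² / 75.875 = 0.0002
χ² = 5.4714 + 8.2407 + 0.0002 = 13.7123 ≈ 13.712
Degrees of freedom = 3 − 1 = 2; critical value at α = 0.05 is 5.991.
Since 13.712 > 5.991, we reject the null hypothesis — the data do not fit the 9:6:1 ratio.

13.712; not consistent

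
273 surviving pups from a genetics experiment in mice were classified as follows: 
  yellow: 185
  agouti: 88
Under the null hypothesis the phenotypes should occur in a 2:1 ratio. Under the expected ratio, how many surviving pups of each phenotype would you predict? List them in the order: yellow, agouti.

182, 91

The 2:1 ratio has 3 parts, so with N = 273 the expected counts are:
  yellow: 273 × 2/3 = 182
  agouti: 273 × 1/3 = 91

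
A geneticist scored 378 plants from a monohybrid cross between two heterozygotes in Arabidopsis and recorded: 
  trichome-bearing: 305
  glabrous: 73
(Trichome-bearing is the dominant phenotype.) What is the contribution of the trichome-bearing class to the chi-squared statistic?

1.631

For a monohybrid cross between heterozygotes with complete dominance, the expected phenotypic ratio is 3:1.
Total ratio parts = 4. Expected numbers out of 378:
  trichome-bearing: 378 × 3/4 = 283.5
  glabrous: 378 × 1/4 = 94.5
Contribution of trichome-bearing: (305 − 283.5)² / 283.5 = 1.6305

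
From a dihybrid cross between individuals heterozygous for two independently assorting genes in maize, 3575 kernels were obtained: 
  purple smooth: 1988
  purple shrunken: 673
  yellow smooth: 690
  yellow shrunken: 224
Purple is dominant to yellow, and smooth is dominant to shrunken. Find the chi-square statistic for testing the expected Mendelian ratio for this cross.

0.852

A dihybrid F₂ with independent assortment and complete dominance at both loci gives a 9:3:3:1 phenotypic ratio.
Total ratio parts = 16. Expected numbers out of 3575:
  purple smooth: 3575 × 9/16 = 2010.9375
  purple shrunken: 3575 × 3/16 = 670.3125
  yellow smooth: 3575 × 3/16 = 670.3125
  yellow shrunken: 3575 × 1/16 = 223.4375
χ² = Σ (O − E)² / E
  purple smooth: (1988 − 2010.9375)² / 2010.9375 = 0.2616
  purple shrunken: (673 − 670.3125)² / 670.3125 = 0.0108
  yellow smooth: (690 − 670.3125)² / 670.3125 = 0.5782
  yellow shrunken: (224 − 223.4375)² / 223.4375 = 0.0014
χ² = 0.2616 + 0.0108 + 0.5782 + 0.0014 = 0.852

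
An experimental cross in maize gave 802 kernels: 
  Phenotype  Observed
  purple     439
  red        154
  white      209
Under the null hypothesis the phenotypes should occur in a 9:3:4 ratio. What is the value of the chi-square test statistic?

0.774

Under the 9:3:4 hypothesis (Σ ratio = 16, N = 802):
  purple: 802 × 9/16 = 451.125
  red: 802 × 3/16 = 150.375
  white: 802 × 4/16 = 200.5
χ² = Σ (O − E)² / E
  purple: (439 − 451.125)² / 451.125 = 0.3259
  red: (154 − 150.375)² / 150.375 = 0.0874
  white: (209 − 200.5)² / 200.5 = 0.3603
χ² = 0.3259 + 0.0874 + 0.3603 = 0.7736 ≈ 0.774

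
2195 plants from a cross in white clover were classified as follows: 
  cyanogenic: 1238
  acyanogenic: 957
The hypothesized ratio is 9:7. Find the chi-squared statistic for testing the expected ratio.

0.020

The 9:7 ratio has 16 parts, so with N = 2195 the expected counts are:
  cyanogenic: 2195 × 9/16 = 1234.6875
  acyanogenic: 2195 × 7/16 = 960.3125
χ² = Σ (O − E)² / E
  cyanogenic: (1238 − 1234.6875)² / 1234.6875 = 0.0089
  acyanogenic: (957 − 960.3125)² / 960.3125 = 0.0114
χ² = 0.0089 + 0.0114 = 0.0203 ≈ 0.020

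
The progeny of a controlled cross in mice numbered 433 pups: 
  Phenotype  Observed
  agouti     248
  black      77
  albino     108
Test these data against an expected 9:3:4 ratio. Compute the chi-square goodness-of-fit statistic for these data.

0.297

Expected counts for N = 433 under a 9:3:4 ratio (total parts = 16):
  agouti: 433 × 9/16 = 243.5625
  black: 433 × 3/16 = 81.1875
  albino: 433 × 4/16 = 108.25
χ² = Σ (O − E)² / E
  agouti: (248 − 243.5625)² / 243.5625 = 0.0808
  black: (77 − 81.1875)² / 81.1875 = 0.2160
  albino: (108 − 108.25)² / 108.25 = 0.0006
χ² = 0.0808 + 0.2160 + 0.0006 = 0.2974 ≈ 0.297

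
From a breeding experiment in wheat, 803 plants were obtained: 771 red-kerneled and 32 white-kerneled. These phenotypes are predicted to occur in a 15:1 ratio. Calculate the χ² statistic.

Total ratio parts = 16. Expected numbers out of 803:
  red-kerneled: 803 × 15/16 = 752.8125
  white-kerneled: 803 × 1/16 = 50.1875
χ² = Σ (O − E)² / E
  red-kerneled: (771 − 752.8125)² / 752.8125 = 0.4394
  white-kerneled: (32 − 50.1875)² / 50.1875 = 6.5910
χ² = 0.4394 + 6.5910 = 7.0304 ≈ 7.030

7.030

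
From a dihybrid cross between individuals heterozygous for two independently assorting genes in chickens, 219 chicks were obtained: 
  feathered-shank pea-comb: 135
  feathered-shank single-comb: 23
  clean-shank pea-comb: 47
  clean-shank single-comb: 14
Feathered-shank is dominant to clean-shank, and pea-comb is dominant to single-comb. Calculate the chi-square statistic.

9.944

A dihybrid F₂ with independent assortment and complete dominance at both loci gives a 9:3:3:1 phenotypic ratio.
Expected counts for N = 219 under a 9:3:3:1 ratio (total parts = 16):
  feathered-shank pea-comb: 219 × 9/16 = 123.1875
  feathered-shank single-comb: 219 × 3/16 = 41.0625
  clean-shank pea-comb: 219 × 3/16 = 41.0625
  clean-shank single-comb: 219 × 1/16 = 13.6875
χ² = Σ (O − E)² / E
  feathered-shank pea-comb: (135 − 123.1875)² / 123.1875 = 1.1327
  feathered-shank single-comb: (23 − 41.0625)² / 41.0625 = 7.9453
  clean-shank pea-comb: (47 − 41.0625)² / 41.0625 = 0.8585
  clean-shank single-comb: (14 − 13.6875)² / 13.6875 = 0.0071
χ² = 1.1327 + 7.9453 + 0.8585 + 0.0071 = 9.9436 ≈ 9.944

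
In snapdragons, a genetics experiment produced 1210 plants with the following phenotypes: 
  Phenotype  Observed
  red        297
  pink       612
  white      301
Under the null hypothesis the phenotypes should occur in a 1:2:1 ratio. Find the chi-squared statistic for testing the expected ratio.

The 1:2:1 ratio has 4 parts, so with N = 1210 the expected counts are:
  red: 1210 × 1/4 = 302.5
  pink: 1210 × 2/4 = 605
  white: 1210 × 1/4 = 302.5
χ² = Σ (O − E)² / E
  red: (297 − 302.5)² / 302.5 = 0.1000
  pink: (612 − 605)² / 605 = 0.0810
  white: (301 − 302.5)² / 302.5 = 0.0074
χ² = 0.1000 + 0.0810 + 0.0074 = 0.1884 ≈ 0.188

0.188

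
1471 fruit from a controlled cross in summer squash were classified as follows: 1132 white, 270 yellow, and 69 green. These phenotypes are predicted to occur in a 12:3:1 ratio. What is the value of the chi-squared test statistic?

The 12:3:1 ratio has 16 parts, so with N = 1471 the expected counts are:
  white: 1471 × 12/16 = 1103.25
  yellow: 1471 × 3/16 = 275.8125
  green: 1471 × 1/16 = 91.9375
χ² = Σ (O − E)² / E
  white: (1132 − 1103.25)² / 1103.25 = 0.7492
  yellow: (270 − 275.8125)² / 275.8125 = 0.1225
  green: (69 − 91.9375)² / 91.9375 = 5.7227
χ² = 0.7492 + 0.1225 + 5.7227 = 6.5944 ≈ 6.594

6.594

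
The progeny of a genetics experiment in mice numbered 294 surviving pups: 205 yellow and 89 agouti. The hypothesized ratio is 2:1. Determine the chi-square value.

1.240

Total ratio parts = 3. Expected numbers out of 294:
  yellow: 294 × 2/3 = 196
  agouti: 294 × 1/3 = 98
χ² = Σ (O − E)² / E
  yellow: (205 − 196)² / 196 = 0.4133
  agouti: (89 − 98)² / 98 = 0.8265
χ² = 0.4133 + 0.8265 = 1.2398 ≈ 1.240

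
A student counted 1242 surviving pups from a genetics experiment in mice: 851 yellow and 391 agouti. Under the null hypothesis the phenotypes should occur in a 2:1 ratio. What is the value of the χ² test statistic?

Expected counts for N = 1242 under a 2:1 ratio (total parts = 3):
  yellow: 1242 × 2/3 = 828
  agouti: 1242 × 1/3 = 414
χ² = Σ (O − E)² / E
  yellow: (851 − 828)² / 828 = 0.6389
  agouti: (391 − 414)² / 414 = 1.2778
χ² = 0.6389 + 1.2778 = 1.9167 ≈ 1.917

1.917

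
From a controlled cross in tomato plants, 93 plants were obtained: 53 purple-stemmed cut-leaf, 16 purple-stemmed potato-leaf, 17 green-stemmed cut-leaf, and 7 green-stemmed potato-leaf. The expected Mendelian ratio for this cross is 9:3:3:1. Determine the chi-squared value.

Expected counts for N = 93 under a 9:3:3:1 ratio (total parts = 16):
  purple-stemmed cut-leaf: 93 × 9/16 = 52.3125
  purple-stemmed potato-leaf: 93 × 3/16 = 17.4375
  green-stemmed cut-leaf: 93 × 3/16 = 17.4375
  green-stemmed potato-leaf: 93 × 1/16 = 5.8125
χ² = Σ (O − E)² / E
  purple-stemmed cut-leaf: (53 − 52.3125)² / 52.3125 = 0.0090
  purple-stemmed potato-leaf: (16 − 17.4375)² / 17.4375 = 0.1185
  green-stemmed cut-leaf: (17 − 17.4375)² / 17.4375 = 0.0110
  green-stemmed potato-leaf: (7 − 5.8125)² / 5.8125 = 0.2426
χ² = 0.0090 + 0.1185 + 0.0110 + 0.2426 = 0.3811 ≈ 0.381

0.381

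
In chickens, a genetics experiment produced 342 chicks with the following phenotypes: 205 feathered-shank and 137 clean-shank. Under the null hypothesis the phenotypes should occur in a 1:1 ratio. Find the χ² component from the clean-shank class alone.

The 1:1 ratio has 2 parts, so with N = 342 the expected counts are:
  feathered-shank: 342 × 1/2 = 171
  clean-shank: 342 × 1/2 = 171
Contribution of clean-shank: (137 − 171)² / 171 = 6.7602

6.760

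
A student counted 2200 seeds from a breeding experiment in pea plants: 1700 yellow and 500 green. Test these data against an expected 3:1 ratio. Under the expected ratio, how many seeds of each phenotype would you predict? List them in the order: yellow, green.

The 3:1 ratio has 4 parts, so with N = 2200 the expected counts are:
  yellow: 2200 × 3/4 = 1650
  green: 2200 × 1/4 = 550

1650, 550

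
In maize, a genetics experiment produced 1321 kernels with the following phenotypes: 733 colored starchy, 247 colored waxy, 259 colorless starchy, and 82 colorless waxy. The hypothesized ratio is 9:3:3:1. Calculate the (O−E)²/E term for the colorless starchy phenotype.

0.517

Total ratio parts = 16. Expected numbers out of 1321:
  colored starchy: 1321 × 9/16 = 743.0625
  colored waxy: 1321 × 3/16 = 247.6875
  colorless starchy: 1321 × 3/16 = 247.6875
  colorless waxy: 1321 × 1/16 = 82.5625
Contribution of colorless starchy: (259 − 247.6875)² / 247.6875 = 0.5167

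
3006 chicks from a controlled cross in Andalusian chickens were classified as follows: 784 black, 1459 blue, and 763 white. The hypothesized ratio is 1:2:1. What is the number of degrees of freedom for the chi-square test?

2

A goodness-of-fit test with 3 phenotype classes has df = 3 − 1 = 2.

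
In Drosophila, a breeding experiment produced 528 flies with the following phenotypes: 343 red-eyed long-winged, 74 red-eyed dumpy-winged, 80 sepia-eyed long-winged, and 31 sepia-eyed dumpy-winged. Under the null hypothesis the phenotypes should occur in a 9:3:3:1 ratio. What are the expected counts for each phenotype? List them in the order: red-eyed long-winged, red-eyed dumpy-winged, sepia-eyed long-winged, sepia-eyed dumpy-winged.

297, 99, 99, 33

Under the 9:3:3:1 hypothesis (Σ ratio = 16, N = 528):
  red-eyed long-winged: 528 × 9/16 = 297
  red-eyed dumpy-winged: 528 × 3/16 = 99
  sepia-eyed long-winged: 528 × 3/16 = 99
  sepia-eyed dumpy-winged: 528 × 1/16 = 33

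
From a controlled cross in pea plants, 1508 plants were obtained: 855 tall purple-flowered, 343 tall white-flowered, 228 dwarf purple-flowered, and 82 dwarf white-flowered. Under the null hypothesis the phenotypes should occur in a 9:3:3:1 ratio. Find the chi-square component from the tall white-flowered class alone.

12.838

Under the 9:3:3:1 hypothesis (Σ ratio = 16, N = 1508):
  tall purple-flowered: 1508 × 9/16 = 848.25
  tall white-flowered: 1508 × 3/16 = 282.75
  dwarf purple-flowered: 1508 × 3/16 = 282.75
  dwarf white-flowered: 1508 × 1/16 = 94.25
Contribution of tall white-flowered: (343 − 282.75)² / 282.75 = 12.8384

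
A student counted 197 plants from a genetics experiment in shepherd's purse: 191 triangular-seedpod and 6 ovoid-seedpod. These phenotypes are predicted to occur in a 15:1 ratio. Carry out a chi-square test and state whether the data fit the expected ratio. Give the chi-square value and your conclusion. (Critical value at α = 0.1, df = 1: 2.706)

3.452; not consistent

Expected counts for N = 197 under a 15:1 ratio (total parts = 16):
  triangular-seedpod: 197 × 15/16 = 184.6875
  ovoid-seedpod: 197 × 1/16 = 12.3125
χ² = Σ (O − E)² / E
  triangular-seedpod: (191 − 184.6875)² / 184.6875 = 0.2158
  ovoid-seedpod: (6 − 12.3125)² / 12.3125 = 3.2364
χ² = 0.2158 + 3.2364 = 3.4522 ≈ 3.452
Degrees of freedom = 2 − 1 = 1; critical value at α = 0.1 is 2.706.
Since 3.452 > 2.706, we reject the null hypothesis — the data do not fit the 15:1 ratio.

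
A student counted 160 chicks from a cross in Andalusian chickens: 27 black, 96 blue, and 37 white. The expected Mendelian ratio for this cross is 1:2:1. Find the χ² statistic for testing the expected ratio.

7.650

Expected counts for N = 160 under a 1:2:1 ratio (total parts = 4):
  black: 160 × 1/4 = 40
  blue: 160 × 2/4 = 80
  white: 160 × 1/4 = 40
χ² = Σ (O − E)² / E
  black: (27 − 40)² / 40 = 4.2250
  blue: (96 − 80)² / 80 = 3.2000
  white: (37 − 40)² / 40 = 0.2250
χ² = 4.2250 + 3.2000 + 0.2250 = 7.650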